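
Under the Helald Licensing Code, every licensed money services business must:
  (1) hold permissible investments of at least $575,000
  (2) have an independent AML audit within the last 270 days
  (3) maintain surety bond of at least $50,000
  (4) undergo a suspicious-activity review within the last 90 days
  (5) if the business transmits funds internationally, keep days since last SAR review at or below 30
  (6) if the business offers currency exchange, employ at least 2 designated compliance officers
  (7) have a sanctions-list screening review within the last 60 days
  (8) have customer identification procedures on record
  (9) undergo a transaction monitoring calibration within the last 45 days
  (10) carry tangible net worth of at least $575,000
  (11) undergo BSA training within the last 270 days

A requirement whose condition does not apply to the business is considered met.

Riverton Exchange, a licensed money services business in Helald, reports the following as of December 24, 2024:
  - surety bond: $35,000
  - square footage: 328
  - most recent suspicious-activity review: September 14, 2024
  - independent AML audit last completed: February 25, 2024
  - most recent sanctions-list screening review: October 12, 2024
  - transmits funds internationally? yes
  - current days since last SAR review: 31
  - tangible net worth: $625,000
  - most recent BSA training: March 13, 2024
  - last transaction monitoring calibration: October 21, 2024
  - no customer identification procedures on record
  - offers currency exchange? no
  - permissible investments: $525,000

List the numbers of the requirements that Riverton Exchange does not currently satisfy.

1, 2, 3, 4, 5, 7, 8, 9, 11

1. permissible investments $525,000 < $575,000 → not met
2. independent AML audit 303 days ago vs limit 270 → not met
3. surety bond $35,000 < $50,000 → not met
4. suspicious-activity review 101 days ago vs limit 90 → not met
5. condition 'transmits funds internationally' holds; days since last SAR review 31 > 30 → not met
6. condition 'offers currency exchange' does not hold → requirement n/a → met
7. sanctions-list screening review 73 days ago vs limit 60 → not met
8. customer identification procedures absent → not met
9. transaction monitoring calibration 64 days ago vs limit 45 → not met
10. tangible net worth $625,000 ≥ $575,000 → met
11. BSA training 286 days ago vs limit 270 → not met
Not met: 1, 2, 3, 4, 5, 7, 8, 9, 11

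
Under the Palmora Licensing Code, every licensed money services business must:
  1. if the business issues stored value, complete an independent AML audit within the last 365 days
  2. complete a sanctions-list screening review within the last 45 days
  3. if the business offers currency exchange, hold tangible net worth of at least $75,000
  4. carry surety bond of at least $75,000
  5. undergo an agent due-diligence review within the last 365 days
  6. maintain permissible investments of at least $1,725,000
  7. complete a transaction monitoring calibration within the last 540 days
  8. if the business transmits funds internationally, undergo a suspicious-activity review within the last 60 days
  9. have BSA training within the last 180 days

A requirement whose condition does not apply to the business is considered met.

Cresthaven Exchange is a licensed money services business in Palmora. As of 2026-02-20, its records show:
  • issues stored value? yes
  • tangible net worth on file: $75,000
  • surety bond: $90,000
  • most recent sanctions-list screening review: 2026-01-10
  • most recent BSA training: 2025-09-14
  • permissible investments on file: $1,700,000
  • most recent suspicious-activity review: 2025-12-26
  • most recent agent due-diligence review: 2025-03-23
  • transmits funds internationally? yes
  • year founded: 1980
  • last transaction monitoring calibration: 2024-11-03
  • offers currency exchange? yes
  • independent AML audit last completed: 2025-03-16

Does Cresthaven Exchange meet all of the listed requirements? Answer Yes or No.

1. condition 'issues stored value' holds; independent AML audit 341 days ago vs limit 365 → met
2. sanctions-list screening review 41 days ago vs limit 45 → met
3. condition 'offers currency exchange' holds; tangible net worth $75,000 ≥ $75,000 → met
4. surety bond $90,000 ≥ $75,000 → met
5. agent due-diligence review 334 days ago vs limit 365 → met
6. permissible investments $1,700,000 < $1,725,000 → not met
7. transaction monitoring calibration 474 days ago vs limit 540 → met
8. condition 'transmits funds internationally' holds; suspicious-activity review 56 days ago vs limit 60 → met
9. BSA training 159 days ago vs limit 180 → met
Not met: 6

No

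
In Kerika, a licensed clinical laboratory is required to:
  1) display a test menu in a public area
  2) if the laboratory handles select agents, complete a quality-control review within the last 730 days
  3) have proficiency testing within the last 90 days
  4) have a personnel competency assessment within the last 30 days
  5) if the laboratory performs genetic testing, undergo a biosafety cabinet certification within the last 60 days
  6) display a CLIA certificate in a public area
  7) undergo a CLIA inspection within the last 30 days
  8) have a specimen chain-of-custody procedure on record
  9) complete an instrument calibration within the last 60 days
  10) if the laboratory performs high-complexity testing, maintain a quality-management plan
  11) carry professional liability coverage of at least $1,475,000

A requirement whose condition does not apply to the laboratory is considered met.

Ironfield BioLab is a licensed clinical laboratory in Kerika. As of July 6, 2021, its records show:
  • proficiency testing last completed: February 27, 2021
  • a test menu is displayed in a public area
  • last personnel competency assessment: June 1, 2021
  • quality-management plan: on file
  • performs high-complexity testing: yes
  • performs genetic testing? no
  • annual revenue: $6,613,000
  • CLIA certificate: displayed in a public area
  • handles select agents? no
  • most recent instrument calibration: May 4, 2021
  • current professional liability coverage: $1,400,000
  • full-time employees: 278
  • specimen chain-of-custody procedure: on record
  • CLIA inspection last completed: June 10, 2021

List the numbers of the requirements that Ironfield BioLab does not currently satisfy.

3, 4, 9, 11

1. test menu present → met
2. condition 'handles select agents' does not hold → requirement n/a → met
3. proficiency testing 129 days ago vs limit 90 → not met
4. personnel competency assessment 35 days ago vs limit 30 → not met
5. condition 'performs genetic testing' does not hold → requirement n/a → met
6. CLIA certificate present → met
7. CLIA inspection 26 days ago vs limit 30 → met
8. specimen chain-of-custody procedure present → met
9. instrument calibration 63 days ago vs limit 60 → not met
10. condition 'performs high-complexity testing' holds; quality-management plan present → met
11. professional liability coverage $1,400,000 < $1,475,000 → not met
Not met: 3, 4, 9, 11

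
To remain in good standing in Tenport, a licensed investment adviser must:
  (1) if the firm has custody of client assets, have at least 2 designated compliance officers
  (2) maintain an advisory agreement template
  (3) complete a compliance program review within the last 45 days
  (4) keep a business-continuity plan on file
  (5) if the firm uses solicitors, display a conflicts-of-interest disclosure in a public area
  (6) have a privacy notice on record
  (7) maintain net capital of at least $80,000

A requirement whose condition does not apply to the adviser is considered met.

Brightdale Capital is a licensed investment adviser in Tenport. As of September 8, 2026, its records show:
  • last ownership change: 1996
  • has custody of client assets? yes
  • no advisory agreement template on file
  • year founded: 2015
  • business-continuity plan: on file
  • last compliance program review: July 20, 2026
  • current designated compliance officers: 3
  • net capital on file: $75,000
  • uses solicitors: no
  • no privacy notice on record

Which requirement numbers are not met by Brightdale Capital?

2, 3, 6, 7

1. condition 'has custody of client assets' holds; designated compliance officers 3 ≥ 2 → met
2. advisory agreement template absent → not met
3. compliance program review 50 days ago vs limit 45 → not met
4. business-continuity plan present → met
5. condition 'uses solicitors' does not hold → requirement n/a → met
6. privacy notice absent → not met
7. net capital $75,000 < $80,000 → not met
Not met: 2, 3, 6, 7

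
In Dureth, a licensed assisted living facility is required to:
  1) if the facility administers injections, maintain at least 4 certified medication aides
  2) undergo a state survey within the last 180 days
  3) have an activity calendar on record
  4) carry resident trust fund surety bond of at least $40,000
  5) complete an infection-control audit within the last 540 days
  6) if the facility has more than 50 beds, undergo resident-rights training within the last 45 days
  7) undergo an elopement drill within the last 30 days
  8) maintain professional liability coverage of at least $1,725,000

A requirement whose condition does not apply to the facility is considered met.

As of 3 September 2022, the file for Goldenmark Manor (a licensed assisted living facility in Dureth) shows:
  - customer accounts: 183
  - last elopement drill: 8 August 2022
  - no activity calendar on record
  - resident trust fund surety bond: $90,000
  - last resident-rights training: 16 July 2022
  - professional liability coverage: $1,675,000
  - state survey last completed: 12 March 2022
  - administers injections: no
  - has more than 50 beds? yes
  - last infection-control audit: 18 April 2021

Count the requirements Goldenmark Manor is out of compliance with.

1. condition 'administers injections' does not hold → requirement n/a → met
2. state survey 175 days ago vs limit 180 → met
3. activity calendar absent → not met
4. resident trust fund surety bond $90,000 ≥ $40,000 → met
5. infection-control audit 503 days ago vs limit 540 → met
6. condition 'has more than 50 beds' holds; resident-rights training 49 days ago vs limit 45 → not met
7. elopement drill 26 days ago vs limit 30 → met
8. professional liability coverage $1,675,000 < $1,725,000 → not met
Not met: 3 of 8

3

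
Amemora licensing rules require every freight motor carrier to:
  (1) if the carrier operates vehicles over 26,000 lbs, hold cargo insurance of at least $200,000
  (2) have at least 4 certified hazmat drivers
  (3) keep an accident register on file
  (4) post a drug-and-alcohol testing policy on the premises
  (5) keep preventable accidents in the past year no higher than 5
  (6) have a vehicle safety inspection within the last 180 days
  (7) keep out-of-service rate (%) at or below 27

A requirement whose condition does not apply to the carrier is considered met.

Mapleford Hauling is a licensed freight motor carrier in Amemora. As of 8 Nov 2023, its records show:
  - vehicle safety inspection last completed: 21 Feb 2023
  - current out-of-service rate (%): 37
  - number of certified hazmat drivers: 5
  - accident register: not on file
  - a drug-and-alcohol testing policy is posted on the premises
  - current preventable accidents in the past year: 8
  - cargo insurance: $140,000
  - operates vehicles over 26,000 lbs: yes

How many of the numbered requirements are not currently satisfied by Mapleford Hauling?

5

1. condition 'operates vehicles over 26,000 lbs' holds; cargo insurance $140,000 < $200,000 → not met
2. certified hazmat drivers 5 ≥ 4 → met
3. accident register absent → not met
4. drug-and-alcohol testing policy present → met
5. preventable accidents in the past year 8 > 5 → not met
6. vehicle safety inspection 260 days ago vs limit 180 → not met
7. out-of-service rate (%) 37 > 27 → not met
Not met: 5 of 7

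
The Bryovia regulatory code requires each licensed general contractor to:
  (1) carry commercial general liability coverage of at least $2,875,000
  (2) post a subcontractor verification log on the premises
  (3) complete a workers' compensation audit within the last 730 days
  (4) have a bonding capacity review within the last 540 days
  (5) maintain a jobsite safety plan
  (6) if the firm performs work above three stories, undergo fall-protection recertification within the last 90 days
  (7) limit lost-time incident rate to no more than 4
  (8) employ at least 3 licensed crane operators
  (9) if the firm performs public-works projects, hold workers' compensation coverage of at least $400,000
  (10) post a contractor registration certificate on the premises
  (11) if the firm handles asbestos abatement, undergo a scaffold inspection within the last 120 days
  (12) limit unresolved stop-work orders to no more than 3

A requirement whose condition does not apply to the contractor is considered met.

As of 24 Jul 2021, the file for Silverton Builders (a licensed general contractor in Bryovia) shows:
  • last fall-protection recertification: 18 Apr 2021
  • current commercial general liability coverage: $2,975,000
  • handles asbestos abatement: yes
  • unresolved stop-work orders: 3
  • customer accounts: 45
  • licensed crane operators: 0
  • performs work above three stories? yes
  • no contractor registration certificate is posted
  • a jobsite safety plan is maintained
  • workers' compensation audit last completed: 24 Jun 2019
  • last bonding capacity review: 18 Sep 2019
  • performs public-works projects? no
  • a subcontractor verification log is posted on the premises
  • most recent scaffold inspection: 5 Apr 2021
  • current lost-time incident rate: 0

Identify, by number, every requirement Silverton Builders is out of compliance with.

1. commercial general liability coverage $2,975,000 ≥ $2,875,000 → met
2. subcontractor verification log present → met
3. workers' compensation audit 761 days ago vs limit 730 → not met
4. bonding capacity review 675 days ago vs limit 540 → not met
5. jobsite safety plan present → met
6. condition 'performs work above three stories' holds; fall-protection recertification 97 days ago vs limit 90 → not met
7. lost-time incident rate 0 ≤ 4 → met
8. licensed crane operators 0 < 3 → not met
9. condition 'performs public-works projects' does not hold → requirement n/a → met
10. contractor registration certificate absent → not met
11. condition 'handles asbestos abatement' holds; scaffold inspection 110 days ago vs limit 120 → met
12. unresolved stop-work orders 3 ≤ 3 → met
Not met: 3, 4, 6, 8, 10

3, 4, 6, 8, 10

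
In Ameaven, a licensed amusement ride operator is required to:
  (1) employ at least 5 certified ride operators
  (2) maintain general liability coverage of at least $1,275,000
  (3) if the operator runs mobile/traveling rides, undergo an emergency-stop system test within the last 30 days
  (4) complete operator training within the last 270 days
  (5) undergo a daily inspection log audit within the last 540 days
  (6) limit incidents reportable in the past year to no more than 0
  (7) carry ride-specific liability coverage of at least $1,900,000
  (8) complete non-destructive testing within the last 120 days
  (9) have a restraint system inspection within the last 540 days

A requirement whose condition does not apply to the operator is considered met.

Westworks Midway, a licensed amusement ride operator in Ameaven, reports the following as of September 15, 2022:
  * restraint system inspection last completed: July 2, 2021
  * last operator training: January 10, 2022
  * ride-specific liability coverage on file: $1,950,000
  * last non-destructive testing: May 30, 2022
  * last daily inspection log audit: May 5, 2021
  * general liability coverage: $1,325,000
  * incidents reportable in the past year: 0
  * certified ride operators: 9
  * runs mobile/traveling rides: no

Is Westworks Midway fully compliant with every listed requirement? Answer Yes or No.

1. certified ride operators 9 ≥ 5 → met
2. general liability coverage $1,325,000 ≥ $1,275,000 → met
3. condition 'runs mobile/traveling rides' does not hold → requirement n/a → met
4. operator training 248 days ago vs limit 270 → met
5. daily inspection log audit 498 days ago vs limit 540 → met
6. incidents reportable in the past year 0 ≤ 0 → met
7. ride-specific liability coverage $1,950,000 ≥ $1,900,000 → met
8. non-destructive testing 108 days ago vs limit 120 → met
9. restraint system inspection 440 days ago vs limit 540 → met
All met.

Yes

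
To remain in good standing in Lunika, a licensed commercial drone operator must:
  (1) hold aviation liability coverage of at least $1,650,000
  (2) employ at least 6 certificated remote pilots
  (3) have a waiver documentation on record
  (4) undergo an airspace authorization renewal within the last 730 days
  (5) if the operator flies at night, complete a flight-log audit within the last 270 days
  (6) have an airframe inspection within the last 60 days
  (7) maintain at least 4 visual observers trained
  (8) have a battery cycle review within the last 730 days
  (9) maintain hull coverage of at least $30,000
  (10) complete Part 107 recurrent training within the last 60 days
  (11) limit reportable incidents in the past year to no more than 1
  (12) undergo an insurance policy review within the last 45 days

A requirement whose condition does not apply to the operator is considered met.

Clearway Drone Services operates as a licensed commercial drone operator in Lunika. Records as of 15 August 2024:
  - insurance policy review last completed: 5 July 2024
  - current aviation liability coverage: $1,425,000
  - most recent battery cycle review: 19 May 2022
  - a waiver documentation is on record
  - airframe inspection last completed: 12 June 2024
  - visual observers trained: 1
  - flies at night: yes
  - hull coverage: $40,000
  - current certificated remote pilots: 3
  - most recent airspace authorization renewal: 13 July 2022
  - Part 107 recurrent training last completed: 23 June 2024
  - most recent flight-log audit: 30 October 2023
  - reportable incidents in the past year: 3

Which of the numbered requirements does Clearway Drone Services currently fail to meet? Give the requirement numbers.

1. aviation liability coverage $1,425,000 < $1,650,000 → not met
2. certificated remote pilots 3 < 6 → not met
3. waiver documentation present → met
4. airspace authorization renewal 764 days ago vs limit 730 → not met
5. condition 'flies at night' holds; flight-log audit 290 days ago vs limit 270 → not met
6. airframe inspection 64 days ago vs limit 60 → not met
7. visual observers trained 1 < 4 → not met
8. battery cycle review 819 days ago vs limit 730 → not met
9. hull coverage $40,000 ≥ $30,000 → met
10. Part 107 recurrent training 53 days ago vs limit 60 → met
11. reportable incidents in the past year 3 > 1 → not met
12. insurance policy review 41 days ago vs limit 45 → met
Not met: 1, 2, 4, 5, 6, 7, 8, 11

1, 2, 4, 5, 6, 7, 8, 11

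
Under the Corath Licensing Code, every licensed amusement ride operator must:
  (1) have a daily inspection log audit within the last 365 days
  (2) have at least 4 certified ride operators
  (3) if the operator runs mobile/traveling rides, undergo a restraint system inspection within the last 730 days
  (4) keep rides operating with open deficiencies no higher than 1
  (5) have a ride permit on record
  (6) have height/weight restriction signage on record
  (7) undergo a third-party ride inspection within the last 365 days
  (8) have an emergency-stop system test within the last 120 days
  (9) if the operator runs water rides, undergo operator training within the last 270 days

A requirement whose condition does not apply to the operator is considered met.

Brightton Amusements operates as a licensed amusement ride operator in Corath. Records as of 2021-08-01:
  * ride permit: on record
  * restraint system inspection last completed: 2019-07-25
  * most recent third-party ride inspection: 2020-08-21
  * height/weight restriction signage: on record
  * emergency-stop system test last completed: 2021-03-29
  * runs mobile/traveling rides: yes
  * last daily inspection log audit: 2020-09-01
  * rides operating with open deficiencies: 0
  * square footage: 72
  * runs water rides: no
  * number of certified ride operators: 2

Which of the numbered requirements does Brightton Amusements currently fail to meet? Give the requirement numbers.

2, 3, 8

1. daily inspection log audit 334 days ago vs limit 365 → met
2. certified ride operators 2 < 4 → not met
3. condition 'runs mobile/traveling rides' holds; restraint system inspection 738 days ago vs limit 730 → not met
4. rides operating with open deficiencies 0 ≤ 1 → met
5. ride permit present → met
6. height/weight restriction signage present → met
7. third-party ride inspection 345 days ago vs limit 365 → met
8. emergency-stop system test 125 days ago vs limit 120 → not met
9. condition 'runs water rides' does not hold → requirement n/a → met
Not met: 2, 3, 8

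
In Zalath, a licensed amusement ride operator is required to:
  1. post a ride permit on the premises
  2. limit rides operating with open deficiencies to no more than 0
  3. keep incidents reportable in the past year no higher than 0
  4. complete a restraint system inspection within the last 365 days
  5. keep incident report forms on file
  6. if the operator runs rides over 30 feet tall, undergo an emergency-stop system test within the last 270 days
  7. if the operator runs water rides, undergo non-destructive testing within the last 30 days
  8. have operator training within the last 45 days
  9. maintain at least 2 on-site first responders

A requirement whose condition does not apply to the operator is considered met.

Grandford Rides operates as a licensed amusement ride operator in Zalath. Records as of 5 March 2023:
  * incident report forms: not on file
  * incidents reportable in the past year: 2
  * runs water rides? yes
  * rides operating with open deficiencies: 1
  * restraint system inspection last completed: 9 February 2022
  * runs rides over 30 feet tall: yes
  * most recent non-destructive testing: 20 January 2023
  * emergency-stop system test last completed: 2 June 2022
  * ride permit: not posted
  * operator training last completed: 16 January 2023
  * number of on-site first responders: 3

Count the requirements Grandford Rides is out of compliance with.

1. ride permit absent → not met
2. rides operating with open deficiencies 1 > 0 → not met
3. incidents reportable in the past year 2 > 0 → not met
4. restraint system inspection 389 days ago vs limit 365 → not met
5. incident report forms absent → not met
6. condition 'runs rides over 30 feet tall' holds; emergency-stop system test 276 days ago vs limit 270 → not met
7. condition 'runs water rides' holds; non-destructive testing 44 days ago vs limit 30 → not met
8. operator training 48 days ago vs limit 45 → not met
9. on-site first responders 3 ≥ 2 → met
Not met: 8 of 9

8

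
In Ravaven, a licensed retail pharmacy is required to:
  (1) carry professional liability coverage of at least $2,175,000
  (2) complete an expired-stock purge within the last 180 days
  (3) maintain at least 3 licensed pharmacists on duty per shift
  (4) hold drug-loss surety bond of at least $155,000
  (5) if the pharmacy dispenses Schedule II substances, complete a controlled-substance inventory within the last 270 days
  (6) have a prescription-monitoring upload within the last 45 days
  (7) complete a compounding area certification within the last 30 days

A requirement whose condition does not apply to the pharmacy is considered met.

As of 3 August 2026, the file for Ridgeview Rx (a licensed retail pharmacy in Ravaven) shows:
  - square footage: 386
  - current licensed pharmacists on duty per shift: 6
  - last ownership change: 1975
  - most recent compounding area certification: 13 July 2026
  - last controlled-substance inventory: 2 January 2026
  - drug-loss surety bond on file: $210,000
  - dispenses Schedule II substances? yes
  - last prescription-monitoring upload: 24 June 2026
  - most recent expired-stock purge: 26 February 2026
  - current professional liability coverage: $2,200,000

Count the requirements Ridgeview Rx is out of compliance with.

0

1. professional liability coverage $2,200,000 ≥ $2,175,000 → met
2. expired-stock purge 158 days ago vs limit 180 → met
3. licensed pharmacists on duty per shift 6 ≥ 3 → met
4. drug-loss surety bond $210,000 ≥ $155,000 → met
5. condition 'dispenses Schedule II substances' holds; controlled-substance inventory 213 days ago vs limit 270 → met
6. prescription-monitoring upload 40 days ago vs limit 45 → met
7. compounding area certification 21 days ago vs limit 30 → met
Not met: 0 of 7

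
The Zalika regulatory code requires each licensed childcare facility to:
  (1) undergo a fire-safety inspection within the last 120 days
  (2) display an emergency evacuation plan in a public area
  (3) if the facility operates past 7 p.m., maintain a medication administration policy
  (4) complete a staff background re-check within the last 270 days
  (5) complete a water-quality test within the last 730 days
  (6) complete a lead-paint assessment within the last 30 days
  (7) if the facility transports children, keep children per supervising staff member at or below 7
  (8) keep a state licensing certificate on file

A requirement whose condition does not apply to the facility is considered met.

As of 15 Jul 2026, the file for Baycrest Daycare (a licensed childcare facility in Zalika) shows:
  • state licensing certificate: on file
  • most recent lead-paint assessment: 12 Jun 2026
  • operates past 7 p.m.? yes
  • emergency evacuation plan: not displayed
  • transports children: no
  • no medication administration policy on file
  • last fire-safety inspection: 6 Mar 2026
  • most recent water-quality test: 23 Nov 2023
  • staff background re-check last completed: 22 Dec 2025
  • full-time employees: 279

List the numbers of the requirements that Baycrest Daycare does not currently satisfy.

1. fire-safety inspection 131 days ago vs limit 120 → not met
2. emergency evacuation plan absent → not met
3. condition 'operates past 7 p.m.' holds; medication administration policy absent → not met
4. staff background re-check 205 days ago vs limit 270 → met
5. water-quality test 965 days ago vs limit 730 → not met
6. lead-paint assessment 33 days ago vs limit 30 → not met
7. condition 'transports children' does not hold → requirement n/a → met
8. state licensing certificate present → met
Not met: 1, 2, 3, 5, 6

1, 2, 3, 5, 6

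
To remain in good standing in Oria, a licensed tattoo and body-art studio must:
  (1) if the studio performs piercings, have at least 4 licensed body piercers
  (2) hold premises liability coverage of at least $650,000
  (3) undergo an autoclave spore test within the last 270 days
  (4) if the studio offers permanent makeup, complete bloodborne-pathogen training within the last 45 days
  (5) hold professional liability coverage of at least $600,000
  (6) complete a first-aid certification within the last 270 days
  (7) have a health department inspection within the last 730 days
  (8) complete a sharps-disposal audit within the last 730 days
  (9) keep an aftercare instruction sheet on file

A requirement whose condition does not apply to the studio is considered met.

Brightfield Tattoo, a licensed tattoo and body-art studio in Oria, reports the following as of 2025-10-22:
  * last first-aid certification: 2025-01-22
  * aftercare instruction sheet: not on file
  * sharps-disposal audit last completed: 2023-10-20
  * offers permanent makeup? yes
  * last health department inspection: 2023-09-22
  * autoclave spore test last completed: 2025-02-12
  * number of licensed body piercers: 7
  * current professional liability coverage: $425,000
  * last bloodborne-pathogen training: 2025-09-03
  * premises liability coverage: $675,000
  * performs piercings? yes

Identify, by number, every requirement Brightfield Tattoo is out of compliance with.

1. condition 'performs piercings' holds; licensed body piercers 7 ≥ 4 → met
2. premises liability coverage $675,000 ≥ $650,000 → met
3. autoclave spore test 252 days ago vs limit 270 → met
4. condition 'offers permanent makeup' holds; bloodborne-pathogen training 49 days ago vs limit 45 → not met
5. professional liability coverage $425,000 < $600,000 → not met
6. first-aid certification 273 days ago vs limit 270 → not met
7. health department inspection 761 days ago vs limit 730 → not met
8. sharps-disposal audit 733 days ago vs limit 730 → not met
9. aftercare instruction sheet absent → not met
Not met: 4, 5, 6, 7, 8, 9

4, 5, 6, 7, 8, 9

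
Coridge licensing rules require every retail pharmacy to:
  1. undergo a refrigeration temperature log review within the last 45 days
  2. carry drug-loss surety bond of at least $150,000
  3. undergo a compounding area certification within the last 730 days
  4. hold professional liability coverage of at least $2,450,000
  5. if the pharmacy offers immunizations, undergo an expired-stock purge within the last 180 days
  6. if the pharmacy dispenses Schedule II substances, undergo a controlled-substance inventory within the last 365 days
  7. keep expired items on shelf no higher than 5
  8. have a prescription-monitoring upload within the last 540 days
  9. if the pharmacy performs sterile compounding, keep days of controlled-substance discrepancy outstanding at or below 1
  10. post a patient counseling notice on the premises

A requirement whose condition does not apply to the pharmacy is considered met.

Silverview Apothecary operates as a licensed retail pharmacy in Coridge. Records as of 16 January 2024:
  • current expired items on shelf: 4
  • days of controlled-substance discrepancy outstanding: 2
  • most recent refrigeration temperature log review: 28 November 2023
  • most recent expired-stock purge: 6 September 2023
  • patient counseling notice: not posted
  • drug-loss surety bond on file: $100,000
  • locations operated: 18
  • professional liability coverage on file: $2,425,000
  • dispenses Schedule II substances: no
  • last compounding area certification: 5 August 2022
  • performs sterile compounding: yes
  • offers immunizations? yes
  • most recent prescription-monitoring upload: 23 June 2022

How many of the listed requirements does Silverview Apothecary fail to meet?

1. refrigeration temperature log review 49 days ago vs limit 45 → not met
2. drug-loss surety bond $100,000 < $150,000 → not met
3. compounding area certification 529 days ago vs limit 730 → met
4. professional liability coverage $2,425,000 < $2,450,000 → not met
5. condition 'offers immunizations' holds; expired-stock purge 132 days ago vs limit 180 → met
6. condition 'dispenses Schedule II substances' does not hold → requirement n/a → met
7. expired items on shelf 4 ≤ 5 → met
8. prescription-monitoring upload 572 days ago vs limit 540 → not met
9. condition 'performs sterile compounding' holds; days of controlled-substance discrepancy outstanding 2 > 1 → not met
10. patient counseling notice absent → not met
Not met: 6 of 10

6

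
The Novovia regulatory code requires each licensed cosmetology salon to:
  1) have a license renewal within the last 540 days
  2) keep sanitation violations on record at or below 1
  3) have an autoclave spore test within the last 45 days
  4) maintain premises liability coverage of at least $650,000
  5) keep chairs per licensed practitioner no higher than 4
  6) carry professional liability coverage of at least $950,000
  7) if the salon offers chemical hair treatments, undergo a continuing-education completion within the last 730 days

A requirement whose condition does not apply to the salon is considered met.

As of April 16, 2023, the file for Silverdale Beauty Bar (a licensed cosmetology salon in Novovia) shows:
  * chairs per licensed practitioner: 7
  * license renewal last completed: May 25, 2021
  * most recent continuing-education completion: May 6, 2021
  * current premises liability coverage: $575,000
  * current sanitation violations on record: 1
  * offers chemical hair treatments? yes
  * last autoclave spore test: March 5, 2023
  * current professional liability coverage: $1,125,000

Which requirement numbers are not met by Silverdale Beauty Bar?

1. license renewal 691 days ago vs limit 540 → not met
2. sanitation violations on record 1 ≤ 1 → met
3. autoclave spore test 42 days ago vs limit 45 → met
4. premises liability coverage $575,000 < $650,000 → not met
5. chairs per licensed practitioner 7 > 4 → not met
6. professional liability coverage $1,125,000 ≥ $950,000 → met
7. condition 'offers chemical hair treatments' holds; continuing-education completion 710 days ago vs limit 730 → met
Not met: 1, 4, 5

1, 4, 5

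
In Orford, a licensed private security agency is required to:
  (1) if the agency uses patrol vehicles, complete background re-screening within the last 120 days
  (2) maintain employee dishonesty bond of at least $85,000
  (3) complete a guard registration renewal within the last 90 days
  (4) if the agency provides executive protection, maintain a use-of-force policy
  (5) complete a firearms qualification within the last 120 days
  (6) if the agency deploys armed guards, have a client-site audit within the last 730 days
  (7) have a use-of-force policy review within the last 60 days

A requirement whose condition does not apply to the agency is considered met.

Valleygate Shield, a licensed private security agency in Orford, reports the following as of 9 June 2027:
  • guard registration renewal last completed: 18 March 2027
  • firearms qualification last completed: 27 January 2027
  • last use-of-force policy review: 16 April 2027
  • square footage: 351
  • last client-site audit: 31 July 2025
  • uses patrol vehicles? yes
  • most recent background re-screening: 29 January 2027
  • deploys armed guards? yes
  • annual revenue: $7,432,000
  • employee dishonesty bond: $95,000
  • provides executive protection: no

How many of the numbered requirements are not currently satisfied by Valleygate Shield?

1. condition 'uses patrol vehicles' holds; background re-screening 131 days ago vs limit 120 → not met
2. employee dishonesty bond $95,000 ≥ $85,000 → met
3. guard registration renewal 83 days ago vs limit 90 → met
4. condition 'provides executive protection' does not hold → requirement n/a → met
5. firearms qualification 133 days ago vs limit 120 → not met
6. condition 'deploys armed guards' holds; client-site audit 678 days ago vs limit 730 → met
7. use-of-force policy review 54 days ago vs limit 60 → met
Not met: 2 of 7

2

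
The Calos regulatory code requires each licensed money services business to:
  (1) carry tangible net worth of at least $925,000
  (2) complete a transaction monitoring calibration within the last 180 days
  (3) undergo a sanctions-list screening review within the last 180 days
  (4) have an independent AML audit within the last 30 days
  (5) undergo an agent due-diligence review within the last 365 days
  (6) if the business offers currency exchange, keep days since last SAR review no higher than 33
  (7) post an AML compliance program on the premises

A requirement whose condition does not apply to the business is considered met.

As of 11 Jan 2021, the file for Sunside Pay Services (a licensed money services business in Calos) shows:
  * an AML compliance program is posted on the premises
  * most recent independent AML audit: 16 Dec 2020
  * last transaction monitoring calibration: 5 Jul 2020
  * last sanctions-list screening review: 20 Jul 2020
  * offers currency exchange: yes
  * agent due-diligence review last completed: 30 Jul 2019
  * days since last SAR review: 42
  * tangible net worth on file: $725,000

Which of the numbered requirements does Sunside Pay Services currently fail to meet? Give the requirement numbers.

1. tangible net worth $725,000 < $925,000 → not met
2. transaction monitoring calibration 190 days ago vs limit 180 → not met
3. sanctions-list screening review 175 days ago vs limit 180 → met
4. independent AML audit 26 days ago vs limit 30 → met
5. agent due-diligence review 531 days ago vs limit 365 → not met
6. condition 'offers currency exchange' holds; days since last SAR review 42 > 33 → not met
7. AML compliance program present → met
Not met: 1, 2, 5, 6

1, 2, 5, 6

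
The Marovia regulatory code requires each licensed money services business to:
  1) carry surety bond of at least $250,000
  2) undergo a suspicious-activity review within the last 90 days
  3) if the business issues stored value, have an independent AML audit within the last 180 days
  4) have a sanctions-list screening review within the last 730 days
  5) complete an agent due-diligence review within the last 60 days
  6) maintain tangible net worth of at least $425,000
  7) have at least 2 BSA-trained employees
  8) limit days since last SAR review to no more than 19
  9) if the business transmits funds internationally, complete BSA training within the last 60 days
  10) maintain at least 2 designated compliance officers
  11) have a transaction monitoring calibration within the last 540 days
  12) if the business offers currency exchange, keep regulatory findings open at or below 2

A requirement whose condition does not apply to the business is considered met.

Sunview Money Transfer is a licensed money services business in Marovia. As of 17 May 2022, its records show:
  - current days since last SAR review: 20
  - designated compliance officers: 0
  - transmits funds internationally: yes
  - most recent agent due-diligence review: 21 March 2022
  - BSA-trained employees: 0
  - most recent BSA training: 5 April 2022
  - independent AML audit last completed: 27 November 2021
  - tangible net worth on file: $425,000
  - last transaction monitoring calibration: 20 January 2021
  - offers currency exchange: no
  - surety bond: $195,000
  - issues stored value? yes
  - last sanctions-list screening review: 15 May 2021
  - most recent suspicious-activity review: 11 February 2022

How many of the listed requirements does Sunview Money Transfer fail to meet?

1. surety bond $195,000 < $250,000 → not met
2. suspicious-activity review 95 days ago vs limit 90 → not met
3. condition 'issues stored value' holds; independent AML audit 171 days ago vs limit 180 → met
4. sanctions-list screening review 367 days ago vs limit 730 → met
5. agent due-diligence review 57 days ago vs limit 60 → met
6. tangible net worth $425,000 ≥ $425,000 → met
7. BSA-trained employees 0 < 2 → not met
8. days since last SAR review 20 > 19 → not met
9. condition 'transmits funds internationally' holds; BSA training 42 days ago vs limit 60 → met
10. designated compliance officers 0 < 2 → not met
11. transaction monitoring calibration 482 days ago vs limit 540 → met
12. condition 'offers currency exchange' does not hold → requirement n/a → met
Not met: 5 of 12

5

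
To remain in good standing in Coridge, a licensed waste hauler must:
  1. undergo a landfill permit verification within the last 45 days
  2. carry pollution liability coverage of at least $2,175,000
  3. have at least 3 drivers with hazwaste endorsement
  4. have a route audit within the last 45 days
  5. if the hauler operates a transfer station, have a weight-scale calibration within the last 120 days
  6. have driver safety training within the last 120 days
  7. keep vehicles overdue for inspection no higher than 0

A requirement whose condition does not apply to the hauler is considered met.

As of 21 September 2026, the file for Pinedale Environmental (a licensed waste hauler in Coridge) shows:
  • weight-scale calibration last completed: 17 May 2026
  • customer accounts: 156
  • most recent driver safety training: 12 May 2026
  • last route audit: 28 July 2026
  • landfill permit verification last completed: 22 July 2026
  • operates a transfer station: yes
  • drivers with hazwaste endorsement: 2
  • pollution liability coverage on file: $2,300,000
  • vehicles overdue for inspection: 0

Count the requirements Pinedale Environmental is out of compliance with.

5

1. landfill permit verification 61 days ago vs limit 45 → not met
2. pollution liability coverage $2,300,000 ≥ $2,175,000 → met
3. drivers with hazwaste endorsement 2 < 3 → not met
4. route audit 55 days ago vs limit 45 → not met
5. condition 'operates a transfer station' holds; weight-scale calibration 127 days ago vs limit 120 → not met
6. driver safety training 132 days ago vs limit 120 → not met
7. vehicles overdue for inspection 0 ≤ 0 → met
Not met: 5 of 7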